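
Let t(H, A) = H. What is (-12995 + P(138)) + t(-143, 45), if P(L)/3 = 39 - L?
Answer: -13435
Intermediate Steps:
P(L) = 117 - 3*L (P(L) = 3*(39 - L) = 117 - 3*L)
(-12995 + P(138)) + t(-143, 45) = (-12995 + (117 - 3*138)) - 143 = (-12995 + (117 - 414)) - 143 = (-12995 - 297) - 143 = -13292 - 143 = -13435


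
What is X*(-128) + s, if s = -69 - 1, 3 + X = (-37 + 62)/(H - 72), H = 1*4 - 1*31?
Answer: 34286/99 ≈ 346.32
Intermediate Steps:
H = -27 (H = 4 - 31 = -27)
X = -322/99 (X = -3 + (-37 + 62)/(-27 - 72) = -3 + 25/(-99) = -3 + 25*(-1/99) = -3 - 25/99 = -322/99 ≈ -3.2525)
s = -70
X*(-128) + s = -322/99*(-128) - 70 = 41216/99 - 70 = 34286/99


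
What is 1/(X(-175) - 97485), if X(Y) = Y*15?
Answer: -1/100110 ≈ -9.9890e-6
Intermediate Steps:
X(Y) = 15*Y
1/(X(-175) - 97485) = 1/(15*(-175) - 97485) = 1/(-2625 - 97485) = 1/(-100110) = -1/100110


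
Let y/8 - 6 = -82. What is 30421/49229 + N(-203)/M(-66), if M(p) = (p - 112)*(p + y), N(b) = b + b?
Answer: 1814840619/2953050794 ≈ 0.61456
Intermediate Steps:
y = -608 (y = 48 + 8*(-82) = 48 - 656 = -608)
N(b) = 2*b
M(p) = (-608 + p)*(-112 + p) (M(p) = (p - 112)*(p - 608) = (-112 + p)*(-608 + p) = (-608 + p)*(-112 + p))
30421/49229 + N(-203)/M(-66) = 30421/49229 + (2*(-203))/(68096 + (-66)² - 720*(-66)) = 30421*(1/49229) - 406/(68096 + 4356 + 47520) = 30421/49229 - 406/119972 = 30421/49229 - 406*1/119972 = 30421/49229 - 203/59986 = 1814840619/2953050794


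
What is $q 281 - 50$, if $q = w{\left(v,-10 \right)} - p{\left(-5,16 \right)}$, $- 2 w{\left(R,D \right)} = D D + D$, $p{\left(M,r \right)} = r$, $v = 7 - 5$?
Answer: $-17191$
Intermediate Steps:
$v = 2$ ($v = 7 - 5 = 2$)
$w{\left(R,D \right)} = - \frac{D}{2} - \frac{D^{2}}{2}$ ($w{\left(R,D \right)} = - \frac{D D + D}{2} = - \frac{D^{2} + D}{2} = - \frac{D + D^{2}}{2} = - \frac{D}{2} - \frac{D^{2}}{2}$)
$q = -61$ ($q = \left(- \frac{1}{2}\right) \left(-10\right) \left(1 - 10\right) - 16 = \left(- \frac{1}{2}\right) \left(-10\right) \left(-9\right) - 16 = -45 - 16 = -61$)
$q 281 - 50 = \left(-61\right) 281 - 50 = -17141 - 50 = -17191$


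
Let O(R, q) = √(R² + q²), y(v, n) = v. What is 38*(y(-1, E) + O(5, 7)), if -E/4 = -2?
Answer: -38 + 38*√74 ≈ 288.89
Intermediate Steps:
E = 8 (E = -4*(-2) = 8)
38*(y(-1, E) + O(5, 7)) = 38*(-1 + √(5² + 7²)) = 38*(-1 + √(25 + 49)) = 38*(-1 + √74) = -38 + 38*√74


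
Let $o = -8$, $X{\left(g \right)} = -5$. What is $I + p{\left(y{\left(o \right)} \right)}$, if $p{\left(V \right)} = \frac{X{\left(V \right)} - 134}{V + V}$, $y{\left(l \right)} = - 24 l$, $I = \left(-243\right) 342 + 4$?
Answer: $- \frac{31911307}{384} \approx -83102.0$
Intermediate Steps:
$I = -83102$ ($I = -83106 + 4 = -83102$)
$p{\left(V \right)} = - \frac{139}{2 V}$ ($p{\left(V \right)} = \frac{-5 - 134}{V + V} = - \frac{139}{2 V}$)
$I + p{\left(y{\left(o \right)} \right)} = -83102 - \frac{139}{2 \left(\left(-24\right) \left(-8\right)\right)} = -83102 - \frac{139}{2 \cdot 192} = -83102 - \frac{139}{384} = - \frac{31911307}{384}$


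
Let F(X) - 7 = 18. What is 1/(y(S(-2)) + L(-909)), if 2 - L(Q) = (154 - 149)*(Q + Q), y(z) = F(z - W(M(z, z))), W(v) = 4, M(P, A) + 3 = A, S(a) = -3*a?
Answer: 1/9117 ≈ 0.00010969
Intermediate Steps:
M(P, A) = -3 + A
F(X) = 25 (F(X) = 7 + 18 = 25)
y(z) = 25
L(Q) = 2 - 10*Q (L(Q) = 2 - (154 - 149)*(Q + Q) = 2 - 5*2*Q = 2 - 10*Q)
1/(y(S(-2)) + L(-909)) = 1/(25 + (2 - 10*(-909))) = 1/(25 + (2 + 9090)) = 1/(25 + 9092) = 1/9117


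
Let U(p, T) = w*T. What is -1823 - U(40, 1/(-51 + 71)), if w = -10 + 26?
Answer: -9119/5 ≈ -1823.8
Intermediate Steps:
w = 16
U(p, T) = 16*T
-1823 - U(40, 1/(-51 + 71)) = -1823 - 16/(-51 + 71) = -1823 - 16/20 = -1823 - 1*⅘ = -1823 - ⅘ = -9119/5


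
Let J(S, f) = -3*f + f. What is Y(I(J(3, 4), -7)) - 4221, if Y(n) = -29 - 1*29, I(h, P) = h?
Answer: -4279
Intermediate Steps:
J(S, f) = -2*f
Y(n) = -58 (Y(n) = -29 - 29 = -58)
Y(I(J(3, 4), -7)) - 4221 = -58 - 4221 = -4279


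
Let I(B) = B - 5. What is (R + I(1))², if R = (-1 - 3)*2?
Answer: 144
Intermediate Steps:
I(B) = -5 + B
R = -8 (R = -4*2 = -8)
(R + I(1))² = (-8 + (-5 + 1))² = (-8 - 4)² = (-12)² = 144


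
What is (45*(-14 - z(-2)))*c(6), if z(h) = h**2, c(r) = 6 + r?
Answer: -9720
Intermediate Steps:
(45*(-14 - z(-2)))*c(6) = (45*(-14 - 1*(-2)**2))*(6 + 6) = (45*(-14 - 1*4))*12 = (45*(-14 - 4))*12 = (45*(-18))*12 = -810*12 = -9720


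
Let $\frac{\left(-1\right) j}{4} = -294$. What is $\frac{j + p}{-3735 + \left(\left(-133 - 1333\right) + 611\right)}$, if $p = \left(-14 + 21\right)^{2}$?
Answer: $- \frac{245}{918} \approx -0.26688$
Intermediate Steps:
$j = 1176$ ($j = \left(-4\right) \left(-294\right) = 1176$)
$p = 49$ ($p = 7^{2} = 49$)
$\frac{j + p}{-3735 + \left(\left(-133 - 1333\right) + 611\right)} = \frac{1176 + 49}{-3735 + \left(\left(-133 - 1333\right) + 611\right)} = \frac{1225}{-3735 + \left(-1466 + 611\right)} = \frac{1225}{-3735 - 855} = \frac{1225}{-4590} = 1225 \left(- \frac{1}{4590}\right) = - \frac{245}{918}$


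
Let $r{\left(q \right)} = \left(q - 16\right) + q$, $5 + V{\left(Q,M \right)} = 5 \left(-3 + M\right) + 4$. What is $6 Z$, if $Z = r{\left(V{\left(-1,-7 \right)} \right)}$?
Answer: $-708$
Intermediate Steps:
$V{\left(Q,M \right)} = -16 + 5 M$ ($V{\left(Q,M \right)} = -5 + \left(5 \left(-3 + M\right) + 4\right) = -5 + \left(\left(-15 + 5 M\right) + 4\right) = -5 + \left(-11 + 5 M\right) = -16 + 5 M$)
$r{\left(q \right)} = -16 + 2 q$ ($r{\left(q \right)} = \left(-16 + q\right) + q = -16 + 2 q$)
$Z = -118$ ($Z = -16 + 2 \left(-16 + 5 \left(-7\right)\right) = -16 + 2 \left(-16 - 35\right) = -16 + 2 \left(-51\right) = -16 - 102 = -118$)
$6 Z = 6 \left(-118\right) = -708$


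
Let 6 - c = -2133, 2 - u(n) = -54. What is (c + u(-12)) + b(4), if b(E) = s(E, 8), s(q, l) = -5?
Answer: 2190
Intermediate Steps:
u(n) = 56 (u(n) = 2 - 1*(-54) = 2 + 54 = 56)
c = 2139 (c = 6 - 1*(-2133) = 6 + 2133 = 2139)
b(E) = -5
(c + u(-12)) + b(4) = (2139 + 56) - 5 = 2195 - 5 = 2190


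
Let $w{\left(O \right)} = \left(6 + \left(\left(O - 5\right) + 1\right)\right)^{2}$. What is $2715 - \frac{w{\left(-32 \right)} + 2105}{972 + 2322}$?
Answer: $\frac{8940205}{3294} \approx 2714.1$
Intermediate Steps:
$w{\left(O \right)} = \left(2 + O\right)^{2}$ ($w{\left(O \right)} = \left(6 + \left(\left(-5 + O\right) + 1\right)\right)^{2} = \left(6 + \left(-4 + O\right)\right)^{2} = \left(2 + O\right)^{2}$)
$2715 - \frac{w{\left(-32 \right)} + 2105}{972 + 2322} = 2715 - \frac{\left(2 - 32\right)^{2} + 2105}{972 + 2322} = 2715 - \frac{\left(-30\right)^{2} + 2105}{3294} = 2715 - \left(900 + 2105\right) \frac{1}{3294} = 2715 - 3005 \cdot \frac{1}{3294} = 2715 - \frac{3005}{3294} = \frac{8940205}{3294}$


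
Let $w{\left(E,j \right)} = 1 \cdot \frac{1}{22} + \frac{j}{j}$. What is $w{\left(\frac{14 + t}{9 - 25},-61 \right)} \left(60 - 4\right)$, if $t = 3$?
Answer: $\frac{644}{11} \approx 58.545$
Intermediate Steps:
$w{\left(E,j \right)} = \frac{23}{22}$ ($w{\left(E,j \right)} = 1 \cdot \frac{1}{22} + 1 = \frac{1}{22} + 1 = \frac{23}{22}$)
$w{\left(\frac{14 + t}{9 - 25},-61 \right)} \left(60 - 4\right) = \frac{23 \left(60 - 4\right)}{22} = \frac{23}{22} \cdot 56 = \frac{644}{11}$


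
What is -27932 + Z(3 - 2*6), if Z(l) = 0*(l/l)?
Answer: -27932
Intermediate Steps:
Z(l) = 0 (Z(l) = 0*1 = 0)
-27932 + Z(3 - 2*6) = -27932 + 0 = -27932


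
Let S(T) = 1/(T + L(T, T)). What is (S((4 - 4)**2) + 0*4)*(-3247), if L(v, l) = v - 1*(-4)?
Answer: -3247/4 ≈ -811.75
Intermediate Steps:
L(v, l) = 4 + v (L(v, l) = v + 4 = 4 + v)
S(T) = 1/(4 + 2*T) (S(T) = 1/(T + (4 + T)) = 1/(4 + 2*T))
(S((4 - 4)**2) + 0*4)*(-3247) = (1/(2*(2 + (4 - 4)**2)) + 0*4)*(-3247) = (1/(2*(2 + 0**2)) + 0)*(-3247) = (1/(2*(2 + 0)) + 0)*(-3247) = ((1/2)/2 + 0)*(-3247) = ((1/2)*(1/2) + 0)*(-3247) = (1/4 + 0)*(-3247) = (1/4)*(-3247) = -3247/4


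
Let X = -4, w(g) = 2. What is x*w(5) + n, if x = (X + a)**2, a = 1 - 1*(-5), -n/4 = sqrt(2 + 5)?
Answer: 8 - 4*sqrt(7) ≈ -2.5830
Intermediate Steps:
n = -4*sqrt(7) (n = -4*sqrt(2 + 5) = -4*sqrt(7) ≈ -10.583)
a = 6 (a = 1 + 5 = 6)
x = 4 (x = (-4 + 6)**2 = 2**2 = 4)
x*w(5) + n = 4*2 - 4*sqrt(7) = 8 - 4*sqrt(7)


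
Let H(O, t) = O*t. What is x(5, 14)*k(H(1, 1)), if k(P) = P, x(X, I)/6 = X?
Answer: 30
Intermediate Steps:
x(X, I) = 6*X
x(5, 14)*k(H(1, 1)) = (6*5)*(1*1) = 30*1 = 30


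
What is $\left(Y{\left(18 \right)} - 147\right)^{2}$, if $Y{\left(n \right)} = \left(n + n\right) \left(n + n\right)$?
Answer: $1320201$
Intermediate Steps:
$Y{\left(n \right)} = 4 n^{2}$ ($Y{\left(n \right)} = 2 n 2 n = 4 n^{2}$)
$\left(Y{\left(18 \right)} - 147\right)^{2} = \left(4 \cdot 18^{2} - 147\right)^{2} = \left(4 \cdot 324 - 147\right)^{2} = \left(1296 - 147\right)^{2} = 1149^{2} = 1320201$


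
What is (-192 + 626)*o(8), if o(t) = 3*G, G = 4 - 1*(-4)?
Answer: 10416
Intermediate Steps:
G = 8 (G = 4 + 4 = 8)
o(t) = 24 (o(t) = 3*8 = 24)
(-192 + 626)*o(8) = (-192 + 626)*24 = 434*24 = 10416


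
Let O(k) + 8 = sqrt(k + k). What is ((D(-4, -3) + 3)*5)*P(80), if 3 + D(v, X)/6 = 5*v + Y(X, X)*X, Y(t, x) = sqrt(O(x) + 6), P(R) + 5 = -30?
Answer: 23625 + 3150*sqrt(-2 + I*sqrt(6)) ≈ 26026.0 + 5060.8*I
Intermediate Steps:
P(R) = -35 (P(R) = -5 - 30 = -35)
O(k) = -8 + sqrt(2)*sqrt(k) (O(k) = -8 + sqrt(k + k) = -8 + sqrt(2*k) = -8 + sqrt(2)*sqrt(k))
Y(t, x) = sqrt(-2 + sqrt(2)*sqrt(x)) (Y(t, x) = sqrt((-8 + sqrt(2)*sqrt(x)) + 6) = sqrt(-2 + sqrt(2)*sqrt(x)))
D(v, X) = -18 + 30*v + 6*X*sqrt(-2 + sqrt(2)*sqrt(X)) (D(v, X) = -18 + 6*(5*v + sqrt(-2 + sqrt(2)*sqrt(X))*X) = -18 + 6*(5*v + X*sqrt(-2 + sqrt(2)*sqrt(X))) = -18 + (30*v + 6*X*sqrt(-2 + sqrt(2)*sqrt(X))) = -18 + 30*v + 6*X*sqrt(-2 + sqrt(2)*sqrt(X)))
((D(-4, -3) + 3)*5)*P(80) = (((-18 + 30*(-4) + 6*(-3)*sqrt(-2 + sqrt(2)*sqrt(-3))) + 3)*5)*(-35) = (((-18 - 120 + 6*(-3)*sqrt(-2 + sqrt(2)*(I*sqrt(3)))) + 3)*5)*(-35) = (((-18 - 120 + 6*(-3)*sqrt(-2 + I*sqrt(6))) + 3)*5)*(-35) = (((-18 - 120 - 18*sqrt(-2 + I*sqrt(6))) + 3)*5)*(-35) = (((-138 - 18*sqrt(-2 + I*sqrt(6))) + 3)*5)*(-35) = ((-135 - 18*sqrt(-2 + I*sqrt(6)))*5)*(-35) = (-675 - 90*sqrt(-2 + I*sqrt(6)))*(-35) = 23625 + 3150*sqrt(-2 + I*sqrt(6))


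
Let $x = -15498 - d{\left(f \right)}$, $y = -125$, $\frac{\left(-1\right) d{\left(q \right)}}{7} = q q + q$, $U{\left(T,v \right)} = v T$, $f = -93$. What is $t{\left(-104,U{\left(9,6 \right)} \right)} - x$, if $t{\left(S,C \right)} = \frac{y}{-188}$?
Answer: $- \frac{8345947}{188} \approx -44393.0$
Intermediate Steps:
$U{\left(T,v \right)} = T v$
$d{\left(q \right)} = - 7 q - 7 q^{2}$ ($d{\left(q \right)} = - 7 \left(q q + q\right) = - 7 \left(q^{2} + q\right) = - 7 \left(q + q^{2}\right) = - 7 q - 7 q^{2}$)
$t{\left(S,C \right)} = \frac{125}{188}$ ($t{\left(S,C \right)} = - \frac{125}{-188} = \left(-125\right) \left(- \frac{1}{188}\right) = \frac{125}{188}$)
$x = 44394$ ($x = -15498 - \left(-7\right) \left(-93\right) \left(1 - 93\right) = -15498 - \left(-7\right) \left(-93\right) \left(-92\right) = -15498 - -59892 = -15498 + 59892 = 44394$)
$t{\left(-104,U{\left(9,6 \right)} \right)} - x = \frac{125}{188} - 44394 = - \frac{8345947}{188}$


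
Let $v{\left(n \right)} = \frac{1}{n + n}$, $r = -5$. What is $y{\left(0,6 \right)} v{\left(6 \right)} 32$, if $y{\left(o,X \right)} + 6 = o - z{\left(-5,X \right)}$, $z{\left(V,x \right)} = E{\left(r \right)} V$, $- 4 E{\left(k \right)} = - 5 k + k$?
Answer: $- \frac{248}{3} \approx -82.667$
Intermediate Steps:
$E{\left(k \right)} = k$ ($E{\left(k \right)} = - \frac{- 5 k + k}{4} = - \frac{\left(-4\right) k}{4} = k$)
$z{\left(V,x \right)} = - 5 V$
$v{\left(n \right)} = \frac{1}{2 n}$
$y{\left(o,X \right)} = -31 + o$ ($y{\left(o,X \right)} = -6 + \left(o - \left(-5\right) \left(-5\right)\right) = -6 + \left(o - 25\right) = -6 + \left(-25 + o\right) = -31 + o$)
$y{\left(0,6 \right)} v{\left(6 \right)} 32 = \left(-31 + 0\right) \frac{1}{2 \cdot 6} \cdot 32 = - 31 \cdot \frac{1}{2} \cdot \frac{1}{6} \cdot 32 = \left(-31\right) \frac{1}{12} \cdot 32 = \left(- \frac{31}{12}\right) 32 = - \frac{248}{3}$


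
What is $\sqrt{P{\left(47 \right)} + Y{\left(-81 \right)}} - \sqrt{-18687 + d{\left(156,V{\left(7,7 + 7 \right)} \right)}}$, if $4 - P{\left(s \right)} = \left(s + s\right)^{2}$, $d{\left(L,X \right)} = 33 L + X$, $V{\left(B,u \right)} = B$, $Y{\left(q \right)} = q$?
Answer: $i \left(\sqrt{8913} - 2 \sqrt{3383}\right) \approx - 21.918 i$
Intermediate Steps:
$d{\left(L,X \right)} = X + 33 L$
$P{\left(s \right)} = 4 - 4 s^{2}$ ($P{\left(s \right)} = 4 - \left(s + s\right)^{2} = 4 - \left(2 s\right)^{2} = 4 - 4 s^{2}$)
$\sqrt{P{\left(47 \right)} + Y{\left(-81 \right)}} - \sqrt{-18687 + d{\left(156,V{\left(7,7 + 7 \right)} \right)}} = \sqrt{\left(4 - 4 \cdot 47^{2}\right) - 81} - \sqrt{-18687 + \left(7 + 33 \cdot 156\right)} = \sqrt{\left(4 - 8836\right) - 81} - \sqrt{-18687 + \left(7 + 5148\right)} = \sqrt{\left(4 - 8836\right) - 81} - \sqrt{-18687 + 5155} = \sqrt{-8832 - 81} - \sqrt{-13532} = \sqrt{-8913} - 2 i \sqrt{3383} = i \sqrt{8913} - 2 i \sqrt{3383}$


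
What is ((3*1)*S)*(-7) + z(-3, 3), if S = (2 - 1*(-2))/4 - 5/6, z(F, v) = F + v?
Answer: -7/2 ≈ -3.5000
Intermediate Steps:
S = ⅙ (S = (2 + 2)*(¼) - 5*⅙ = 4*(¼) - ⅚ = 1 - ⅚ = ⅙ ≈ 0.16667)
((3*1)*S)*(-7) + z(-3, 3) = ((3*1)*(⅙))*(-7) + (-3 + 3) = (3*(⅙))*(-7) + 0 = (½)*(-7) + 0 = -7/2 + 0 = -7/2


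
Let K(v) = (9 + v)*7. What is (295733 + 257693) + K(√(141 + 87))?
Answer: 553489 + 14*√57 ≈ 5.5360e+5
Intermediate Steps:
K(v) = 63 + 7*v
(295733 + 257693) + K(√(141 + 87)) = (295733 + 257693) + (63 + 7*√(141 + 87)) = 553426 + (63 + 7*√228) = 553426 + (63 + 7*(2*√57)) = 553426 + (63 + 14*√57) = 553489 + 14*√57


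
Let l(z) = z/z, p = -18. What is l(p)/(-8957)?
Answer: -1/8957 ≈ -0.00011164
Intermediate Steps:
l(z) = 1
l(p)/(-8957) = 1/(-8957) = 1*(-1/8957) = -1/8957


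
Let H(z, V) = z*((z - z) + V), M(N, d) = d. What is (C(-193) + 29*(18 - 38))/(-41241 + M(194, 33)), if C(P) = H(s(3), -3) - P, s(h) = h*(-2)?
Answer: 123/13736 ≈ 0.0089546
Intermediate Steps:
s(h) = -2*h
H(z, V) = V*z (H(z, V) = z*(0 + V) = z*V = V*z)
C(P) = 18 - P (C(P) = -(-6)*3 - P = -3*(-6) - P = 18 - P)
(C(-193) + 29*(18 - 38))/(-41241 + M(194, 33)) = ((18 - 1*(-193)) + 29*(18 - 38))/(-41241 + 33) = ((18 + 193) + 29*(-20))/(-41208) = (211 - 580)*(-1/41208) = -369*(-1/41208) = 123/13736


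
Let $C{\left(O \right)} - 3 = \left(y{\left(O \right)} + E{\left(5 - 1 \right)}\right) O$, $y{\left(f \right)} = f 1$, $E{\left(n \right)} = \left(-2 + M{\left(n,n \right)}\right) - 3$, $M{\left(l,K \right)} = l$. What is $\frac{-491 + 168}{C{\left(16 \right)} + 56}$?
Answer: $- \frac{323}{299} \approx -1.0803$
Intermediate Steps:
$E{\left(n \right)} = -5 + n$ ($E{\left(n \right)} = \left(-2 + n\right) - 3 = -5 + n$)
$y{\left(f \right)} = f$
$C{\left(O \right)} = 3 + O \left(-1 + O\right)$ ($C{\left(O \right)} = 3 + \left(O + \left(-5 + \left(5 - 1\right)\right)\right) O = 3 + \left(O + \left(-5 + 4\right)\right) O = 3 + \left(O - 1\right) O = 3 + \left(-1 + O\right) O = 3 + O \left(-1 + O\right)$)
$\frac{-491 + 168}{C{\left(16 \right)} + 56} = \frac{-491 + 168}{\left(3 + 16^{2} - 16\right) + 56} = - \frac{323}{\left(3 + 256 - 16\right) + 56} = - \frac{323}{243 + 56} = - \frac{323}{299}$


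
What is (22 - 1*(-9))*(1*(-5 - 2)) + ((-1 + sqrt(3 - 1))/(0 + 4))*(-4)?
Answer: -216 - sqrt(2) ≈ -217.41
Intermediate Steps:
(22 - 1*(-9))*(1*(-5 - 2)) + ((-1 + sqrt(3 - 1))/(0 + 4))*(-4) = (22 + 9)*(1*(-7)) + ((-1 + sqrt(2))/4)*(-4) = 31*(-7) + ((-1 + sqrt(2))*(1/4))*(-4) = -217 + (-1/4 + sqrt(2)/4)*(-4) = -217 + (1 - sqrt(2)) = -216 - sqrt(2)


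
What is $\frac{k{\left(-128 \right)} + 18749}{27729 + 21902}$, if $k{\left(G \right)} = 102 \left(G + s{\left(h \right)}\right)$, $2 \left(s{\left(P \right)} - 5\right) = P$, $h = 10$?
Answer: $\frac{6713}{49631} \approx 0.13526$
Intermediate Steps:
$s{\left(P \right)} = 5 + \frac{P}{2}$
$k{\left(G \right)} = 1020 + 102 G$ ($k{\left(G \right)} = 102 \left(G + \left(5 + \frac{1}{2} \cdot 10\right)\right) = 102 \left(G + \left(5 + 5\right)\right) = 102 \left(G + 10\right) = 102 \left(10 + G\right) = 1020 + 102 G$)
$\frac{k{\left(-128 \right)} + 18749}{27729 + 21902} = \frac{\left(1020 + 102 \left(-128\right)\right) + 18749}{27729 + 21902} = \frac{\left(1020 - 13056\right) + 18749}{49631} = \left(-12036 + 18749\right) \frac{1}{49631} = 6713 \cdot \frac{1}{49631} = \frac{6713}{49631}$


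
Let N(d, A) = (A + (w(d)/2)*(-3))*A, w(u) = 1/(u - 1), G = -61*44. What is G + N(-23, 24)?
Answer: -4213/2 ≈ -2106.5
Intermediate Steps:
G = -2684
w(u) = 1/(-1 + u)
N(d, A) = A*(A - 3/(2*(-1 + d))) (N(d, A) = (A + (1/((-1 + d)*2))*(-3))*A = (A + ((½)/(-1 + d))*(-3))*A = (A + (1/(2*(-1 + d)))*(-3))*A = (A - 3/(2*(-1 + d)))*A = A*(A - 3/(2*(-1 + d))))
G + N(-23, 24) = -2684 + (½)*24*(-3 + 2*24*(-1 - 23))/(-1 - 23) = -2684 + (½)*24*(-3 + 2*24*(-24))/(-24) = -2684 + (½)*24*(-1/24)*(-3 - 1152) = -2684 + (½)*24*(-1/24)*(-1155) = -2684 + 1155/2 = -4213/2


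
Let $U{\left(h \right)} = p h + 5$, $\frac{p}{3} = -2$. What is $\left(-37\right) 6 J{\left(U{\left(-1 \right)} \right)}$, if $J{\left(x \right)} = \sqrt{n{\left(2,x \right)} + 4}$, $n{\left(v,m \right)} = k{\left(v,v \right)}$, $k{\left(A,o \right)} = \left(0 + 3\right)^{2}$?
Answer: $- 222 \sqrt{13} \approx -800.43$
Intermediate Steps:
$p = -6$ ($p = 3 \left(-2\right) = -6$)
$k{\left(A,o \right)} = 9$ ($k{\left(A,o \right)} = 3^{2} = 9$)
$U{\left(h \right)} = 5 - 6 h$ ($U{\left(h \right)} = - 6 h + 5 = 5 - 6 h$)
$n{\left(v,m \right)} = 9$
$J{\left(x \right)} = \sqrt{13}$ ($J{\left(x \right)} = \sqrt{9 + 4} = \sqrt{13}$)
$\left(-37\right) 6 J{\left(U{\left(-1 \right)} \right)} = \left(-37\right) 6 \sqrt{13} = - 222 \sqrt{13}$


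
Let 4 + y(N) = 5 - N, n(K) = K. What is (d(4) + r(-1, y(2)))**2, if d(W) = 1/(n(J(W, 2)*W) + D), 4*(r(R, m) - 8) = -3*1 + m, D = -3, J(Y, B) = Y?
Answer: 8464/169 ≈ 50.083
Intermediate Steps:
y(N) = 1 - N (y(N) = -4 + (5 - N) = 1 - N)
r(R, m) = 29/4 + m/4 (r(R, m) = 8 + (-3*1 + m)/4 = 8 + (-3 + m)/4 = 8 + (-3/4 + m/4) = 29/4 + m/4)
d(W) = 1/(-3 + W**2) (d(W) = 1/(W*W - 3) = 1/(W**2 - 3) = 1/(-3 + W**2))
(d(4) + r(-1, y(2)))**2 = (1/(-3 + 4**2) + (29/4 + (1 - 1*2)/4))**2 = (1/(-3 + 16) + (29/4 + (1 - 2)/4))**2 = (1/13 + (29/4 + (1/4)*(-1)))**2 = (1/13 + (29/4 - 1/4))**2 = (1/13 + 7)**2 = (92/13)**2 = 8464/169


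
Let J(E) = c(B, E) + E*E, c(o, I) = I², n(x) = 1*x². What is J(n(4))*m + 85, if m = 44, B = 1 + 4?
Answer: 22613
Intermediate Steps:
n(x) = x²
B = 5
J(E) = 2*E² (J(E) = E² + E*E = E² + E² = 2*E²)
J(n(4))*m + 85 = (2*(4²)²)*44 + 85 = (2*16²)*44 + 85 = (2*256)*44 + 85 = 512*44 + 85 = 22528 + 85 = 22613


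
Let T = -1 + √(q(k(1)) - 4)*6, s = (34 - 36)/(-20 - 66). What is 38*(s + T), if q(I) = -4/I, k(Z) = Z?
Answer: -1596/43 + 456*I*√2 ≈ -37.116 + 644.88*I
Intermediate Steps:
s = 1/43 (s = -2/(-86) = -2*(-1/86) = 1/43 ≈ 0.023256)
T = -1 + 12*I*√2 (T = -1 + √(-4/1 - 4)*6 = -1 + √(-4*1 - 4)*6 = -1 + √(-4 - 4)*6 = -1 + √(-8)*6 = -1 + (2*I*√2)*6 = -1 + 12*I*√2 ≈ -1.0 + 16.971*I)
38*(s + T) = 38*(1/43 + (-1 + 12*I*√2)) = 38*(-42/43 + 12*I*√2) = -1596/43 + 456*I*√2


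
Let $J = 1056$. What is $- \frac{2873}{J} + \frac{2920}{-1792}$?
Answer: $- \frac{8039}{1848} \approx -4.3501$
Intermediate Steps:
$- \frac{2873}{J} + \frac{2920}{-1792} = - \frac{2873}{1056} + \frac{2920}{-1792} = \left(-2873\right) \frac{1}{1056} + 2920 \left(- \frac{1}{1792}\right) = - \frac{2873}{1056} - \frac{365}{224} = - \frac{8039}{1848}$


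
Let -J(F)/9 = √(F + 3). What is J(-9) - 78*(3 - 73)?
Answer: 5460 - 9*I*√6 ≈ 5460.0 - 22.045*I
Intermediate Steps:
J(F) = -9*√(3 + F) (J(F) = -9*√(F + 3) = -9*√(3 + F))
J(-9) - 78*(3 - 73) = -9*√(3 - 9) - 78*(3 - 73) = -9*I*√6 - 78*(-70) = -9*I*√6 + 5460 = 5460 - 9*I*√6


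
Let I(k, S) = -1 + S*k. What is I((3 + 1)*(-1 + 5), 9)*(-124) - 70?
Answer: -17802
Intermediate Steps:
I((3 + 1)*(-1 + 5), 9)*(-124) - 70 = (-1 + 9*((3 + 1)*(-1 + 5)))*(-124) - 70 = (-1 + 9*(4*4))*(-124) - 70 = (-1 + 9*16)*(-124) - 70 = (-1 + 144)*(-124) - 70 = 143*(-124) - 70 = -17732 - 70 = -17802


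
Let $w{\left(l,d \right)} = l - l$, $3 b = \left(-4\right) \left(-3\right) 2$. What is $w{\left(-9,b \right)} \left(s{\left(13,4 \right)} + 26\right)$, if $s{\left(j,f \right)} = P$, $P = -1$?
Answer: $0$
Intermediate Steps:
$s{\left(j,f \right)} = -1$
$b = 8$ ($b = \frac{\left(-4\right) \left(-3\right) 2}{3} = \frac{12 \cdot 2}{3} = \frac{1}{3} \cdot 24 = 8$)
$w{\left(l,d \right)} = 0$
$w{\left(-9,b \right)} \left(s{\left(13,4 \right)} + 26\right) = 0 \left(-1 + 26\right) = 0 \cdot 25 = 0$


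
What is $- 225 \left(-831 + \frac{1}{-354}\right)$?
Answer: $\frac{22063125}{118} \approx 1.8698 \cdot 10^{5}$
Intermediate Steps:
$- 225 \left(-831 + \frac{1}{-354}\right) = - 225 \left(-831 - \frac{1}{354}\right) = \left(-225\right) \left(- \frac{294175}{354}\right) = \frac{22063125}{118}$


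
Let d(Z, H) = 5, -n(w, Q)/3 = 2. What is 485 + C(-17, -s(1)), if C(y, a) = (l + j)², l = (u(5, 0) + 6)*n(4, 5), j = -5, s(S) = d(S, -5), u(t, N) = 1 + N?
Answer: 2694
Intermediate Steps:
n(w, Q) = -6 (n(w, Q) = -3*2 = -6)
s(S) = 5
l = -42 (l = ((1 + 0) + 6)*(-6) = (1 + 6)*(-6) = 7*(-6) = -42)
C(y, a) = 2209 (C(y, a) = (-42 - 5)² = (-47)² = 2209)
485 + C(-17, -s(1)) = 485 + 2209 = 2694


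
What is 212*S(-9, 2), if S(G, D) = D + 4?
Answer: 1272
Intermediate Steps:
S(G, D) = 4 + D
212*S(-9, 2) = 212*(4 + 2) = 212*6 = 1272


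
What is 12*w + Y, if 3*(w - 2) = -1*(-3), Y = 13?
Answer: 49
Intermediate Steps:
w = 3 (w = 2 + (-1*(-3))/3 = 2 + (⅓)*3 = 2 + 1 = 3)
12*w + Y = 12*3 + 13 = 36 + 13 = 49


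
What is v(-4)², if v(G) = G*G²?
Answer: 4096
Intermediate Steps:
v(G) = G³
v(-4)² = ((-4)³)² = (-64)² = 4096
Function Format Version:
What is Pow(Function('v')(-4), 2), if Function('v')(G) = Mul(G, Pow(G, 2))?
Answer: 4096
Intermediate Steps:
Function('v')(G) = Pow(G, 3)
Pow(Function('v')(-4), 2) = Pow(Pow(-4, 3), 2) = Pow(-64, 2) = 4096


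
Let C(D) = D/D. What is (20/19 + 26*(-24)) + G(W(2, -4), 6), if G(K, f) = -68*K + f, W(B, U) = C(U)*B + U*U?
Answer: -34978/19 ≈ -1840.9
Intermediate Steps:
C(D) = 1
W(B, U) = B + U² (W(B, U) = 1*B + U*U = B + U²)
G(K, f) = f - 68*K
(20/19 + 26*(-24)) + G(W(2, -4), 6) = (20/19 + 26*(-24)) + (6 - 68*(2 + (-4)²)) = (20*(1/19) - 624) + (6 - 68*(2 + 16)) = (20/19 - 624) + (6 - 68*18) = -11836/19 + (6 - 1224) = -11836/19 - 1218 = -34978/19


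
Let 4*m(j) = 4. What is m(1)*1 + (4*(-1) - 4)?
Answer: -7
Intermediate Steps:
m(j) = 1 (m(j) = (1/4)*4 = 1)
m(1)*1 + (4*(-1) - 4) = 1*1 + (4*(-1) - 4) = 1 + (-4 - 4) = 1 - 8 = -7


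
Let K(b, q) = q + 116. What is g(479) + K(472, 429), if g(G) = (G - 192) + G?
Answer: 1311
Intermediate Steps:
K(b, q) = 116 + q
g(G) = -192 + 2*G (g(G) = (-192 + G) + G = -192 + 2*G)
g(479) + K(472, 429) = (-192 + 2*479) + (116 + 429) = (-192 + 958) + 545 = 766 + 545 = 1311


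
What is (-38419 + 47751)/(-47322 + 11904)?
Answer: -4666/17709 ≈ -0.26348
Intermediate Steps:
(-38419 + 47751)/(-47322 + 11904) = 9332/(-35418) = 9332*(-1/35418) = -4666/17709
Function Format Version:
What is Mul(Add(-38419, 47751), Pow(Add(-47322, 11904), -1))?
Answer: Rational(-4666, 17709) ≈ -0.26348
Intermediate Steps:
Mul(Add(-38419, 47751), Pow(Add(-47322, 11904), -1)) = Mul(9332, Pow(-35418, -1)) = Mul(9332, Rational(-1, 35418)) = Rational(-4666, 17709)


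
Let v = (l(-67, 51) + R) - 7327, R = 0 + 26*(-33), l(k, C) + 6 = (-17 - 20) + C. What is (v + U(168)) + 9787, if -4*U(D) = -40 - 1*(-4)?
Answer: 1619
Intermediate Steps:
l(k, C) = -43 + C (l(k, C) = -6 + ((-17 - 20) + C) = -6 + (-37 + C) = -43 + C)
U(D) = 9 (U(D) = -(-40 - 1*(-4))/4 = -(-40 + 4)/4 = -¼*(-36) = 9)
R = -858 (R = 0 - 858 = -858)
v = -8177 (v = ((-43 + 51) - 858) - 7327 = (8 - 858) - 7327 = -850 - 7327 = -8177)
(v + U(168)) + 9787 = (-8177 + 9) + 9787 = -8168 + 9787 = 1619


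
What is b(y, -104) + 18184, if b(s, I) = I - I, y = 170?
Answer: 18184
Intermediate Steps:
b(s, I) = 0
b(y, -104) + 18184 = 0 + 18184 = 18184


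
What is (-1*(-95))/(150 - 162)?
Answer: -95/12 ≈ -7.9167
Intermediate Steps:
(-1*(-95))/(150 - 162) = 95/(-12) = -1/12*95 = -95/12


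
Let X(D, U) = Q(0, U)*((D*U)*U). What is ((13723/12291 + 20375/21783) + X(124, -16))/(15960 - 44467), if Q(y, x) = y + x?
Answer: 45327684473626/2544105818157 ≈ 17.817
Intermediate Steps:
Q(y, x) = x + y
X(D, U) = D*U³ (X(D, U) = (U + 0)*((D*U)*U) = U*(D*U²) = D*U³)
((13723/12291 + 20375/21783) + X(124, -16))/(15960 - 44467) = ((13723/12291 + 20375/21783) + 124*(-16)³)/(15960 - 44467) = ((13723*(1/12291) + 20375*(1/21783)) + 124*(-4096))/(-28507) = ((13723/12291 + 20375/21783) - 507904)*(-1/28507) = (183119078/89244951 - 507904)*(-1/28507) = -45327684473626/89244951*(-1/28507) = 45327684473626/2544105818157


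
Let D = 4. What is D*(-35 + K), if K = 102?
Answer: 268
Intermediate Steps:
D*(-35 + K) = 4*(-35 + 102) = 4*67 = 268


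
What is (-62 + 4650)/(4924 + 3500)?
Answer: 1147/2106 ≈ 0.54463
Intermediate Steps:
(-62 + 4650)/(4924 + 3500) = 4588/8424 = 4588*(1/8424) = 1147/2106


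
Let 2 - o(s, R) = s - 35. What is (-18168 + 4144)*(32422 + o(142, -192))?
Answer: -453213608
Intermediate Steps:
o(s, R) = 37 - s (o(s, R) = 2 - (s - 35) = 2 - (-35 + s) = 2 + (35 - s) = 37 - s)
(-18168 + 4144)*(32422 + o(142, -192)) = (-18168 + 4144)*(32422 + (37 - 1*142)) = -14024*(32422 + (37 - 142)) = -14024*(32422 - 105) = -14024*32317 = -453213608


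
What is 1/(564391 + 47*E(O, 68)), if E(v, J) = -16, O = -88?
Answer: 1/563639 ≈ 1.7742e-6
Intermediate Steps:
1/(564391 + 47*E(O, 68)) = 1/(564391 + 47*(-16)) = 1/(564391 - 752) = 1/563639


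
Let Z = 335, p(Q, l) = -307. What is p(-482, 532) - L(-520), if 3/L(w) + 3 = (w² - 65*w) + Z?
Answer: -93491327/304532 ≈ -307.00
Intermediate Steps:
L(w) = 3/(332 + w² - 65*w) (L(w) = 3/(-3 + ((w² - 65*w) + 335)) = 3/(-3 + (335 + w² - 65*w)) = 3/(332 + w² - 65*w))
p(-482, 532) - L(-520) = -307 - 3/(332 + (-520)² - 65*(-520)) = -307 - 3/(332 + 270400 + 33800) = -307 - 3/304532 = -93491327/304532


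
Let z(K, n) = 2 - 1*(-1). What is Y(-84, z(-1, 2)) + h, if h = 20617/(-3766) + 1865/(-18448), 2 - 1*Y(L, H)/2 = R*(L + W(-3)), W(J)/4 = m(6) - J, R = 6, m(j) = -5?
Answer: 38295560069/34737584 ≈ 1102.4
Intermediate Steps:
z(K, n) = 3 (z(K, n) = 2 + 1 = 3)
W(J) = -20 - 4*J (W(J) = 4*(-5 - J) = -20 - 4*J)
Y(L, H) = 100 - 12*L (Y(L, H) = 4 - 12*(L + (-20 - 4*(-3))) = 4 - 12*(L + (-20 + 12)) = 4 - 12*(L - 8) = 4 - 12*(-8 + L) = 4 - 2*(-48 + 6*L) = 4 + (96 - 12*L) = 100 - 12*L)
h = -193683003/34737584 (h = 20617*(-1/3766) + 1865*(-1/18448) = -20617/3766 - 1865/18448 = -193683003/34737584 ≈ -5.5756)
Y(-84, z(-1, 2)) + h = (100 - 12*(-84)) - 193683003/34737584 = (100 + 1008) - 193683003/34737584 = 1108 - 193683003/34737584 = 38295560069/34737584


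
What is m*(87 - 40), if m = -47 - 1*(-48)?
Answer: 47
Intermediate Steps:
m = 1 (m = -47 + 48 = 1)
m*(87 - 40) = 1*(87 - 40) = 1*47 = 47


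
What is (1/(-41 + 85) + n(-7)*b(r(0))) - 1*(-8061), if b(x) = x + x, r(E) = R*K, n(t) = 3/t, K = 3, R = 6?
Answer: 2478043/308 ≈ 8045.6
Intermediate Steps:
r(E) = 18 (r(E) = 6*3 = 18)
b(x) = 2*x
(1/(-41 + 85) + n(-7)*b(r(0))) - 1*(-8061) = (1/(-41 + 85) + (3/(-7))*(2*18)) - 1*(-8061) = (1/44 + (3*(-⅐))*36) + 8061 = (1/44 - 3/7*36) + 8061 = (1/44 - 108/7) + 8061 = -4745/308 + 8061 = 2478043/308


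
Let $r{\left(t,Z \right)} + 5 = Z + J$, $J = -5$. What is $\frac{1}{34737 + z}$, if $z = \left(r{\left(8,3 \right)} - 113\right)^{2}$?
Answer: $\frac{1}{49137} \approx 2.0351 \cdot 10^{-5}$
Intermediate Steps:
$r{\left(t,Z \right)} = -10 + Z$ ($r{\left(t,Z \right)} = -5 + \left(Z - 5\right) = -5 + \left(-5 + Z\right) = -10 + Z$)
$z = 14400$ ($z = \left(\left(-10 + 3\right) - 113\right)^{2} = \left(-7 - 113\right)^{2} = \left(-120\right)^{2} = 14400$)
$\frac{1}{34737 + z} = \frac{1}{34737 + 14400} = \frac{1}{49137}$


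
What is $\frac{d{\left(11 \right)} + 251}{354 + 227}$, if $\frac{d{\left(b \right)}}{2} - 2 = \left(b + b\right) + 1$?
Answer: $\frac{43}{83} \approx 0.51807$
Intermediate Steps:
$d{\left(b \right)} = 6 + 4 b$ ($d{\left(b \right)} = 4 + 2 \left(\left(b + b\right) + 1\right) = 4 + 2 \left(2 b + 1\right) = 4 + 2 \left(1 + 2 b\right) = 4 + \left(2 + 4 b\right) = 6 + 4 b$)
$\frac{d{\left(11 \right)} + 251}{354 + 227} = \frac{\left(6 + 4 \cdot 11\right) + 251}{354 + 227} = \frac{\left(6 + 44\right) + 251}{581} = \left(50 + 251\right) \frac{1}{581} = 301 \cdot \frac{1}{581} = \frac{43}{83}$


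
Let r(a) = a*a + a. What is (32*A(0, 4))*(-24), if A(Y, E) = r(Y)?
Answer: 0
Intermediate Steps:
r(a) = a + a² (r(a) = a² + a = a + a²)
A(Y, E) = Y*(1 + Y)
(32*A(0, 4))*(-24) = (32*(0*(1 + 0)))*(-24) = (32*(0*1))*(-24) = (32*0)*(-24) = 0*(-24) = 0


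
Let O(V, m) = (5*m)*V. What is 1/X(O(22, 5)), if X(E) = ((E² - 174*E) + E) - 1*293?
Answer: 1/207057 ≈ 4.8296e-6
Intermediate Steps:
O(V, m) = 5*V*m
X(E) = -293 + E² - 173*E (X(E) = (E² - 173*E) - 293 = -293 + E² - 173*E)
1/X(O(22, 5)) = 1/(-293 + (5*22*5)² - 865*22*5) = 1/(-293 + 550² - 173*550) = 1/(-293 + 302500 - 95150) = 1/207057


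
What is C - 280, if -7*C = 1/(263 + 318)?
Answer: -1138761/4067 ≈ -280.00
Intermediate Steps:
C = -1/4067 (C = -1/(7*(263 + 318)) = -⅐/581 = -⅐*1/581 = -1/4067 ≈ -0.00024588)
C - 280 = -1/4067 - 280 = -1138761/4067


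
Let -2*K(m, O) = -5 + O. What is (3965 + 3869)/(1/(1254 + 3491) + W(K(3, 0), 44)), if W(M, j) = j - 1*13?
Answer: 18586165/73548 ≈ 252.71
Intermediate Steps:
K(m, O) = 5/2 - O/2 (K(m, O) = -(-5 + O)/2 = 5/2 - O/2)
W(M, j) = -13 + j (W(M, j) = j - 13 = -13 + j)
(3965 + 3869)/(1/(1254 + 3491) + W(K(3, 0), 44)) = (3965 + 3869)/(1/(1254 + 3491) + (-13 + 44)) = 7834/(1/4745 + 31) = 7834/(147096/4745) = 7834*(4745/147096) = 18586165/73548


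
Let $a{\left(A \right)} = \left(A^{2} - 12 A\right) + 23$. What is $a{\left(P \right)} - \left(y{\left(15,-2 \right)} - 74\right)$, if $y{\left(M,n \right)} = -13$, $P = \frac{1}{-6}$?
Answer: $\frac{4033}{36} \approx 112.03$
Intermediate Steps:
$P = - \frac{1}{6} \approx -0.16667$
$a{\left(A \right)} = 23 + A^{2} - 12 A$
$a{\left(P \right)} - \left(y{\left(15,-2 \right)} - 74\right) = \left(23 + \left(- \frac{1}{6}\right)^{2} - -2\right) - \left(-13 - 74\right) = \left(23 + \frac{1}{36} + 2\right) - -87 = \frac{901}{36} + 87 = \frac{4033}{36}$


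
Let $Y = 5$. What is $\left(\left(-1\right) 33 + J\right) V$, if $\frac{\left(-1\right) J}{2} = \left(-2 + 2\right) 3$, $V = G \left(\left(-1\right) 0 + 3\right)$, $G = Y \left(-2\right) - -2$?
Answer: $792$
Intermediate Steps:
$G = -8$ ($G = 5 \left(-2\right) - -2 = -10 + 2 = -8$)
$V = -24$ ($V = - 8 \left(\left(-1\right) 0 + 3\right) = - 8 \left(0 + 3\right) = \left(-8\right) 3 = -24$)
$J = 0$ ($J = - 2 \left(-2 + 2\right) 3 = - 2 \cdot 0 \cdot 3 = \left(-2\right) 0 = 0$)
$\left(\left(-1\right) 33 + J\right) V = \left(\left(-1\right) 33 + 0\right) \left(-24\right) = \left(-33 + 0\right) \left(-24\right) = \left(-33\right) \left(-24\right) = 792$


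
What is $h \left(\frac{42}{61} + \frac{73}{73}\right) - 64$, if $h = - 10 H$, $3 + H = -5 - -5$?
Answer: $- \frac{814}{61} \approx -13.344$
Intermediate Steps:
$H = -3$ ($H = -3 - 0 = -3 + \left(-5 + 5\right) = -3 + 0 = -3$)
$h = 30$ ($h = \left(-10\right) \left(-3\right) = 30$)
$h \left(\frac{42}{61} + \frac{73}{73}\right) - 64 = 30 \left(\frac{42}{61} + \frac{73}{73}\right) - 64 = 30 \left(42 \cdot \frac{1}{61} + 73 \cdot \frac{1}{73}\right) - 64 = 30 \left(\frac{42}{61} + 1\right) - 64 = 30 \cdot \frac{103}{61} - 64 = \frac{3090}{61} - 64 = - \frac{814}{61}$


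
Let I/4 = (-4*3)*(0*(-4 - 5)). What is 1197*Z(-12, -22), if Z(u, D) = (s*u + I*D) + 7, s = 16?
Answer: -221445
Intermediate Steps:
I = 0 (I = 4*((-4*3)*(0*(-4 - 5))) = 4*(-0*(-9)) = 4*(-12*0) = 4*0 = 0)
Z(u, D) = 7 + 16*u (Z(u, D) = (16*u + 0*D) + 7 = (16*u + 0) + 7 = 16*u + 7 = 7 + 16*u)
1197*Z(-12, -22) = 1197*(7 + 16*(-12)) = 1197*(7 - 192) = 1197*(-185) = -221445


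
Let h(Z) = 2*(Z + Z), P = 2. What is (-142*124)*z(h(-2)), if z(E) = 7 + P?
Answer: -158472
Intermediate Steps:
h(Z) = 4*Z (h(Z) = 2*(2*Z) = 4*Z)
z(E) = 9 (z(E) = 7 + 2 = 9)
(-142*124)*z(h(-2)) = -142*124*9 = -17608*9 = -158472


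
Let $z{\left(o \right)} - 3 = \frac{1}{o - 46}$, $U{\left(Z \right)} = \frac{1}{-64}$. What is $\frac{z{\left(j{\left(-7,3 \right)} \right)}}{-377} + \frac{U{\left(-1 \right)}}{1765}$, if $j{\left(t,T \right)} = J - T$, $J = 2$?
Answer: $- \frac{15832119}{2001538240} \approx -0.00791$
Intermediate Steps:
$U{\left(Z \right)} = - \frac{1}{64}$
$j{\left(t,T \right)} = 2 - T$
$z{\left(o \right)} = 3 + \frac{1}{-46 + o}$ ($z{\left(o \right)} = 3 + \frac{1}{o - 46} = 3 + \frac{1}{-46 + o}$)
$\frac{z{\left(j{\left(-7,3 \right)} \right)}}{-377} + \frac{U{\left(-1 \right)}}{1765} = \frac{\frac{1}{-46 + \left(2 - 3\right)} \left(-137 + 3 \left(2 - 3\right)\right)}{-377} - \frac{1}{64 \cdot 1765} = \frac{-137 + 3 \left(2 - 3\right)}{-46 + \left(2 - 3\right)} \left(- \frac{1}{377}\right) - \frac{1}{112960} = \frac{-137 + 3 \left(-1\right)}{-46 - 1} \left(- \frac{1}{377}\right) - \frac{1}{112960} = \frac{-137 - 3}{-47} \left(- \frac{1}{377}\right) - \frac{1}{112960} = \left(- \frac{1}{47}\right) \left(-140\right) \left(- \frac{1}{377}\right) - \frac{1}{112960} = \frac{140}{47} \left(- \frac{1}{377}\right) - \frac{1}{112960} = - \frac{140}{17719} - \frac{1}{112960} = - \frac{15832119}{2001538240}$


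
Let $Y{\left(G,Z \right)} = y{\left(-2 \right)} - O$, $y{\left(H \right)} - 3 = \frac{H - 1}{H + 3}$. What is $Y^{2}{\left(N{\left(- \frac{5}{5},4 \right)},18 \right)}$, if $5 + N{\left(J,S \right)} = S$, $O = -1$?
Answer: $1$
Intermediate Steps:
$N{\left(J,S \right)} = -5 + S$
$y{\left(H \right)} = 3 + \frac{-1 + H}{3 + H}$ ($y{\left(H \right)} = 3 + \frac{H - 1}{H + 3} = 3 + \frac{-1 + H}{3 + H}$)
$Y{\left(G,Z \right)} = 1$ ($Y{\left(G,Z \right)} = \frac{4 \left(2 - 2\right)}{3 - 2} - -1 = 4 \cdot 1^{-1} \cdot 0 + 1 = 4 \cdot 1 \cdot 0 + 1 = 0 + 1 = 1$)
$Y^{2}{\left(N{\left(- \frac{5}{5},4 \right)},18 \right)} = 1^{2} = 1$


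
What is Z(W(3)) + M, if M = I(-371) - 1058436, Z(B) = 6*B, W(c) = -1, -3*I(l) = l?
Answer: -3174955/3 ≈ -1.0583e+6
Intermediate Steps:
I(l) = -l/3
M = -3174937/3 (M = -⅓*(-371) - 1058436 = 371/3 - 1058436 = -3174937/3 ≈ -1.0583e+6)
Z(W(3)) + M = 6*(-1) - 3174937/3 = -6 - 3174937/3 = -3174955/3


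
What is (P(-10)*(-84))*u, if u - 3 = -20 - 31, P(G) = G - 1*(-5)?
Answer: -20160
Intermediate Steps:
P(G) = 5 + G (P(G) = G + 5 = 5 + G)
u = -48 (u = 3 + (-20 - 31) = 3 - 51 = -48)
(P(-10)*(-84))*u = ((5 - 10)*(-84))*(-48) = -5*(-84)*(-48) = 420*(-48) = -20160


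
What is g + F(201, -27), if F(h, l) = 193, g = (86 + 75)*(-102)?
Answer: -16229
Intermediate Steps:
g = -16422 (g = 161*(-102) = -16422)
g + F(201, -27) = -16422 + 193 = -16229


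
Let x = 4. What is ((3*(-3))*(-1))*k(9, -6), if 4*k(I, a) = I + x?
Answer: 117/4 ≈ 29.250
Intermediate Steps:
k(I, a) = 1 + I/4 (k(I, a) = (I + 4)/4 = (4 + I)/4 = 1 + I/4)
((3*(-3))*(-1))*k(9, -6) = ((3*(-3))*(-1))*(1 + (¼)*9) = (-9*(-1))*(1 + 9/4) = 9*(13/4) = 117/4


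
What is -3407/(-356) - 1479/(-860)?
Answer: 216034/19135 ≈ 11.290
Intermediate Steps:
-3407/(-356) - 1479/(-860) = -3407*(-1/356) - 1479*(-1/860) = 3407/356 + 1479/860 = 216034/19135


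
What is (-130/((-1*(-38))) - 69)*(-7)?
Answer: 9632/19 ≈ 506.95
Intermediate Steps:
(-130/((-1*(-38))) - 69)*(-7) = (-130/38 - 69)*(-7) = (-130*1/38 - 69)*(-7) = (-65/19 - 69)*(-7) = -1376/19*(-7) = 9632/19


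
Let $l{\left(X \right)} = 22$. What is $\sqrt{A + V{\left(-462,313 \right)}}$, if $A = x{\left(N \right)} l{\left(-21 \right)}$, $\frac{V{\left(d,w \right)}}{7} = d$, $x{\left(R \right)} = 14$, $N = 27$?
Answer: $i \sqrt{2926} \approx 54.093 i$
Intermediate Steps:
$V{\left(d,w \right)} = 7 d$
$A = 308$ ($A = 14 \cdot 22 = 308$)
$\sqrt{A + V{\left(-462,313 \right)}} = \sqrt{308 + 7 \left(-462\right)} = \sqrt{308 - 3234} = \sqrt{-2926} = i \sqrt{2926}$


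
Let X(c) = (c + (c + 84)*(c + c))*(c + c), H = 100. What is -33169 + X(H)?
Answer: 7346831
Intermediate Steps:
X(c) = 2*c*(c + 2*c*(84 + c)) (X(c) = (c + (84 + c)*(2*c))*(2*c) = (c + 2*c*(84 + c))*(2*c) = 2*c*(c + 2*c*(84 + c)))
-33169 + X(H) = -33169 + 100**2*(338 + 4*100) = -33169 + 10000*(338 + 400) = -33169 + 10000*738 = -33169 + 7380000 = 7346831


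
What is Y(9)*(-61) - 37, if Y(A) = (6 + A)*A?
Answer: -8272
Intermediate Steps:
Y(A) = A*(6 + A)
Y(9)*(-61) - 37 = (9*(6 + 9))*(-61) - 37 = (9*15)*(-61) - 37 = 135*(-61) - 37 = -8235 - 37 = -8272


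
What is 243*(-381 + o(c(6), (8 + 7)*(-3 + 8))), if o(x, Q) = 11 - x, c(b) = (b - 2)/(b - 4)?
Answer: -90396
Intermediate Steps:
c(b) = (-2 + b)/(-4 + b)
243*(-381 + o(c(6), (8 + 7)*(-3 + 8))) = 243*(-381 + (11 - (-2 + 6)/(-4 + 6))) = 243*(-381 + (11 - 4/2)) = 243*(-381 + (11 - 1*2)) = 243*(-381 + (11 - 2)) = 243*(-381 + 9) = 243*(-372) = -90396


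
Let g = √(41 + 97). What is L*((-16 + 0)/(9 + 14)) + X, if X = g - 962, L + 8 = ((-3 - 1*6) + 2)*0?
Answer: -21998/23 + √138 ≈ -944.69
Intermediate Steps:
L = -8 (L = -8 + ((-3 - 1*6) + 2)*0 = -8 + ((-3 - 6) + 2)*0 = -8 + (-9 + 2)*0 = -8 - 7*0 = -8 + 0 = -8)
g = √138 ≈ 11.747
X = -962 + √138 (X = √138 - 962 = -962 + √138 ≈ -950.25)
L*((-16 + 0)/(9 + 14)) + X = -8*(-16 + 0)/(9 + 14) + (-962 + √138) = -(-128)/23 + (-962 + √138) = -8*(-16/23) + (-962 + √138) = 128/23 + (-962 + √138) = -21998/23 + √138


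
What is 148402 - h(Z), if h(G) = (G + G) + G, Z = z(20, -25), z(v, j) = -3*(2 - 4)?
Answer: 148384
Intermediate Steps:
z(v, j) = 6 (z(v, j) = -3*(-2) = 6)
Z = 6
h(G) = 3*G (h(G) = 2*G + G = 3*G)
148402 - h(Z) = 148402 - 3*6 = 148402 - 1*18 = 148402 - 18 = 148384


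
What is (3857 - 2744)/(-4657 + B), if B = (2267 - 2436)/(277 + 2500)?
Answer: -1030267/4310886 ≈ -0.23899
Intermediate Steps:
B = -169/2777 ≈ -0.060857
(3857 - 2744)/(-4657 + B) = (3857 - 2744)/(-4657 - 169/2777) = 1113/(-12932658/2777) = 1113*(-2777/12932658) = -1030267/4310886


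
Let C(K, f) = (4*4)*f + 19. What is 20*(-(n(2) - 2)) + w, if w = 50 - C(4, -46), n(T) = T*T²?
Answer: 647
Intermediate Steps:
n(T) = T³
C(K, f) = 19 + 16*f (C(K, f) = 16*f + 19 = 19 + 16*f)
w = 767 (w = 50 - (19 + 16*(-46)) = 50 - (19 - 736) = 50 - 1*(-717) = 50 + 717 = 767)
20*(-(n(2) - 2)) + w = 20*(-(2³ - 2)) + 767 = 20*(-(8 - 2)) + 767 = 20*(-1*6) + 767 = 20*(-6) + 767 = -120 + 767 = 647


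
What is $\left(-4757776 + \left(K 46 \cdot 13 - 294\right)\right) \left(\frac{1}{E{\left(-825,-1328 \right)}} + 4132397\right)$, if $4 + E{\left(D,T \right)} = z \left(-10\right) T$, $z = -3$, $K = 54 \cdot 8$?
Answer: $- \frac{370443360037683089}{19922} \approx -1.8595 \cdot 10^{13}$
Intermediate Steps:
$K = 432$
$E{\left(D,T \right)} = -4 + 30 T$ ($E{\left(D,T \right)} = -4 + \left(-3\right) \left(-10\right) T = -4 + 30 T$)
$\left(-4757776 + \left(K 46 \cdot 13 - 294\right)\right) \left(\frac{1}{E{\left(-825,-1328 \right)}} + 4132397\right) = \left(-4757776 - \left(294 - 432 \cdot 46 \cdot 13\right)\right) \left(\frac{1}{-4 + 30 \left(-1328\right)} + 4132397\right) = \left(-4757776 + \left(432 \cdot 598 - 294\right)\right) \left(\frac{1}{-4 - 39840} + 4132397\right) = \left(-4757776 + \left(258336 - 294\right)\right) \left(\frac{1}{-39844} + 4132397\right) = \left(-4757776 + 258042\right) \left(- \frac{1}{39844} + 4132397\right) = \left(-4499734\right) \frac{164651226067}{39844} = - \frac{370443360037683089}{19922}$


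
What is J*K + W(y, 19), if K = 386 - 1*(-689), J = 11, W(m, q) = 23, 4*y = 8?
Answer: 11848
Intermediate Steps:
y = 2 (y = (1/4)*8 = 2)
K = 1075 (K = 386 + 689 = 1075)
J*K + W(y, 19) = 11*1075 + 23 = 11825 + 23 = 11848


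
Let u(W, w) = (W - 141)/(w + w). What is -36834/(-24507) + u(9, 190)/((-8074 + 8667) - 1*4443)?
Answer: 58324001/38802750 ≈ 1.5031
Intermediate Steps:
u(W, w) = (-141 + W)/(2*w) (u(W, w) = (-141 + W)/((2*w)) = (-141 + W)*(1/(2*w)) = (-141 + W)/(2*w))
-36834/(-24507) + u(9, 190)/((-8074 + 8667) - 1*4443) = -36834/(-24507) + ((1/2)*(-141 + 9)/190)/((-8074 + 8667) - 1*4443) = -36834*(-1/24507) + ((1/2)*(1/190)*(-132))/(593 - 4443) = 1754/1167 - 33/95/(-3850) = 1754/1167 - 33/95*(-1/3850) = 1754/1167 + 3/33250 = 58324001/38802750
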